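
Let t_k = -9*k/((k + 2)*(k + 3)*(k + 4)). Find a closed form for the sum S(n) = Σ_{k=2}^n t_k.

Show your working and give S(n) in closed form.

S(n) = 9*(-3*n**2 - n + 4)/(20*(n**2 + 7*n + 12))

Ratio r(k) = (k + 1)*(k + 2)/(k*(k + 5)).
Gosper form: A/B · C(k+1)/C(k) with A=k + 2, B=k + 5, C=k.
Solve (k + 2)·f(k+1) − (k + 4)·f(k) = k.
d = 2 from the (1,1,1) case.
Coefficient equations give f(k) = k*(k - 1)/6.
Certificate R = B(k−1)f/C = (k - 1)*(k + 4)/6 gives s_k = 3*k*(1 - k)/(2*(k + 2)*(k + 3)).
s_(k+1) − s_k = -9*k/(k**3 + 9*k**2 + 26*k + 24) = t_k.
Σ_(k=2)^n t_k = s_(n+1) − s_(2) = (3*n*(-n - 1)/(2*(n**2 + 7*n + 12))) − (-3/20), i.e. 9*(-3*n**2 - n + 4)/(20*(n**2 + 7*n + 12)).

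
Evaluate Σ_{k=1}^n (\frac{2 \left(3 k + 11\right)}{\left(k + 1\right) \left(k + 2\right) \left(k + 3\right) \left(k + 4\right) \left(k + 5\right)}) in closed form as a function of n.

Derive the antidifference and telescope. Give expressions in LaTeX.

S(n) = \frac{n \left(n^{2} + 10 n + 31\right)}{15 \left(n^{3} + 10 n^{2} + 31 n + 30\right)}

Ratio r(k) = (k + 1)*(3*k + 14)/((k + 6)*(3*k + 11)).
Gosper form: A/B · C(k+1)/C(k) with A=k + 1, B=k + 6, C=k + 11/3.
Key eq: (k + 1)·f(k+1) = (k + 5)·f(k) + (k + 11/3).
Bound: deg f ≤ 4.
Match coefficients ⇒ f(k) = k*(k + 3)*(k**2 + 7*k + 14)/24.
So s_k = (B(k−1)f/C)·t_k = (k*(k + 3)*(k + 5)*(k**2 + 7*k + 14)/(8*(3*k + 11)))·t_k = k*(k**2 + 7*k + 14)/(4*(k**3 + 7*k**2 + 14*k + 8)).
Verify: 2*(3*k + 11)/(k**5 + 15*k**4 + 85*k**3 + 225*k**2 + 274*k + 120) matches t_k.
Evaluate: s_(n+1) = (n**3 + 10*n**2 + 31*n + 22)/(4*(n**3 + 10*n**2 + 31*n + 30)); subtract s_(1) = 11/60 ⇒ S(n) = n*(n**2 + 10*n + 31)/(15*(n**3 + 10*n**2 + 31*n + 30)).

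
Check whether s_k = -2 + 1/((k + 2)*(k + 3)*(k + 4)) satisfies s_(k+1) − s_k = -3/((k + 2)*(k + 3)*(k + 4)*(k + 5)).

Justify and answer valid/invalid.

valid; difference matches t_k

s_(k+1) = -2 + 1/((k + 3)*(k + 4)*(k + 5))
s_(k+1) − s_k = -3/((k + 2)*(k + 3)*(k + 4)*(k + 5))
(s_(k+1) − s_k) − t_k = 0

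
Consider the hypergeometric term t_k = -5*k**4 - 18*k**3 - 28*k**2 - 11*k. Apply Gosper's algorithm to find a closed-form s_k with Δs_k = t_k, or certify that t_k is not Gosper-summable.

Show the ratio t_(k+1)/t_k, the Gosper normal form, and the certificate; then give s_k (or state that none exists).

s_k = k*(-k**4 - 2*k**3 - 2*k**2 + 4*k + 1)

r(k) = (5*k**4 + 38*k**3 + 112*k**2 + 141*k + 62)/(k*(5*k**3 + 18*k**2 + 28*k + 11)) after simplifying.
Factor: A=1; B=1; C=k**4 + 18*k**3/5 + 28*k**2/5 + 11*k/5.
f must satisfy (1)·f(k+1) − (1)·f(k) = k**4 + 18*k**3/5 + 28*k**2/5 + 11*k/5.
deg f ≤ 5 (via 0,0,4).
Coefficient equations give f(k) = k*(k - 1)*(k**3 + 3*k**2 + 5*k + 1)/5.
R(k) = B(k−1)·f(k)/C(k) = (k - 1)*(k**3 + 3*k**2 + 5*k + 1)/(5*k**3 + 18*k**2 + 28*k + 11); s_k = R·t_k = k*(-k**4 - 2*k**3 - 2*k**2 + 4*k + 1).
Check: Δs_k = k*(-5*k**3 - 18*k**2 - 28*k - 11). ✓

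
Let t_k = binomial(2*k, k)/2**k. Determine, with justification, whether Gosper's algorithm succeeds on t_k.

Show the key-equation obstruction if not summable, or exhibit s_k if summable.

Compute t_(k+1)/t_k: get (2*k + 1)/(k + 1).
Factor: A=2*k + 1; B=k + 1; C=1.
f must satisfy (2*k + 1)·f(k+1) − (k)·f(k) = 1.
Degrees (1,1,0) ⇒ d ≤ -1.
Bound -1 < 0, so the key equation has no polynomial solution.

No; the degree bound rules out any f.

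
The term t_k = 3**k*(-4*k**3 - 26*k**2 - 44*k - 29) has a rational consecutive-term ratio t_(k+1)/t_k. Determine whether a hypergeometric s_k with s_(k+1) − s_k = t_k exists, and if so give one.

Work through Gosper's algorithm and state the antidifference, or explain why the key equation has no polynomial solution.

s_k = 3**k*(-2*k**3 - 4*k**2 - k - 4)

r(k) = 3*(4*k**3 + 38*k**2 + 108*k + 103)/(4*k**3 + 26*k**2 + 44*k + 29) after simplifying.
Take A(k)=3, B(k)=1, C(k)=k**3 + 13*k**2/2 + 11*k + 29/4.
Need (3)·f(k+1) − (1)·f(k) = k**3 + 13*k**2/2 + 11*k + 29/4.
d = 3 from the (0,0,3) case.
A polynomial solution: f(k) = (2*k**3 + 4*k**2 + k + 4)/4.
So s_k = (B(k−1)f/C)·t_k = ((2*k**3 + 4*k**2 + k + 4)/(4*k**3 + 26*k**2 + 44*k + 29))·t_k = 3**k*(-2*k**3 - 4*k**2 - k - 4).
Check: Δs_k = 3**k*(-4*k**3 - 26*k**2 - 44*k - 29). ✓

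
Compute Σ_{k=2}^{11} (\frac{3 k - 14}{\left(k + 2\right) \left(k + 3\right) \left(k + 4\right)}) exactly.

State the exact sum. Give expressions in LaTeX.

Σ = -11/210

Step 1: r(k) = (k + 2)*(3*k - 11)/((k + 5)*(3*k - 14)).
A = k + 2, B = k + 5, C = k - 14/3.
f must satisfy (k + 2)·f(k+1) − (k + 4)·f(k) = k - 14/3.
Bound: deg f ≤ 2.
Solving with deg f ≤ 2: f(k) = -k*(2*k + 19)/9.
Certificate R = B(k−1)f/C = -k*(k + 4)*(2*k + 19)/(3*(3*k - 14)) gives s_k = k*(-2*k - 19)/(3*(k + 2)*(k + 3)).
s_(k+1) − s_k = (3*k - 14)/(k**3 + 9*k**2 + 26*k + 24) = t_k.
Telescoping: Σ = s_(12) − s_(2) = -86/105 − (-23/30) = -11/210.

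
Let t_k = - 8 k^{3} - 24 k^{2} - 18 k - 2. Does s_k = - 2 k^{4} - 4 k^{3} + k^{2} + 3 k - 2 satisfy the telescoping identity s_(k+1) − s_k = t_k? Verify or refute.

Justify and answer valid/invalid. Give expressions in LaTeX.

valid; difference matches t_k

s_(k+1) = -2*k**4 - 12*k**3 - 23*k**2 - 15*k - 4
s_(k+1) − s_k = -8*k**3 - 24*k**2 - 18*k - 2
(s_(k+1) − s_k) − t_k = 0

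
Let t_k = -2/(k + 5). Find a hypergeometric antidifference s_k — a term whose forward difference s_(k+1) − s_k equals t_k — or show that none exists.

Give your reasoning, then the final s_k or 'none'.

none (Gosper's algorithm certifies no s_k)

r(k) = (k + 5)/(k + 6) after simplifying.
Take A(k)=k + 5, B(k)=k + 6, C(k)=1.
f must satisfy (k + 5)·f(k+1) − (k + 5)·f(k) = 1.
deg f ≤ 0 (via 1,1,0).
Write f(k) = c0. Then LHS − RHS = -1, requiring -1 = 0: contradictory. No certificate.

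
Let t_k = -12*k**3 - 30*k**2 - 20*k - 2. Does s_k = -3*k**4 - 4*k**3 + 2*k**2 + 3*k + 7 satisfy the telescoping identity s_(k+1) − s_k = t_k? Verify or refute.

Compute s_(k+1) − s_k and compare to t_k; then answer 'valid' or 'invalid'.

s_(k+1) = -3*k**4 - 16*k**3 - 28*k**2 - 17*k + 5
s_(k+1) − s_k = -12*k**3 - 30*k**2 - 20*k - 2
(s_(k+1) − s_k) − t_k = 0

valid (s_(k+1) − s_k reduces to t_k)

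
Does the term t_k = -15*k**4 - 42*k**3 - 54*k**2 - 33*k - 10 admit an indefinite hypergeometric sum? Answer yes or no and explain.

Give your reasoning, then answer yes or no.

r(k) = (15*k**4 + 102*k**3 + 270*k**2 + 327*k + 154)/(15*k**4 + 42*k**3 + 54*k**2 + 33*k + 10) after simplifying.
Gosper form: A/B · C(k+1)/C(k) with A=1, B=1, C=k**4 + 14*k**3/5 + 18*k**2/5 + 11*k/5 + 2/3.
Key eq: (1)·f(k+1) = (1)·f(k) + (k**4 + 14*k**3/5 + 18*k**2/5 + 11*k/5 + 2/3).
Degrees (0,0,4) ⇒ d ≤ 5.
A polynomial solution: f(k) = k*(3*k**4 + 3*k**3 + 2*k**2 + 2)/15.
R(k) = B(k−1)·f(k)/C(k) = k*(3*k**4 + 3*k**3 + 2*k**2 + 2)/(15*k**4 + 42*k**3 + 54*k**2 + 33*k + 10); s_k = R·t_k = k*(-3*k**4 - 3*k**3 - 2*k**2 - 2).
Verify: -15*k**4 - 42*k**3 - 54*k**2 - 33*k - 10 matches t_k.

Yes. s_k = k*(-3*k**4 - 3*k**3 - 2*k**2 - 2).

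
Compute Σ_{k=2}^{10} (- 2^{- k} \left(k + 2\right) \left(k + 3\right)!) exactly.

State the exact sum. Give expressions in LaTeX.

r(k) = (k + 3)*(k + 4)/(2*(k + 2)) after simplifying.
Normal form (A,B,C) = (k/2 + 2, 1, k + 2).
Need (k/2 + 2)·f(k+1) − (1)·f(k) = k + 2.
deg f ≤ 0 (via 1,0,1).
A polynomial solution: f(k) = 2.
R(k) = B(k−1)·f(k)/C(k) = 2/(k + 2); s_k = R·t_k = -2**(1 - k)*factorial(k + 3).
Verify: -(k + 2)*factorial(k + 3)/2**k matches t_k.
Evaluate s at k=11 and k=2: -85135050 and -60; difference -85134990.

Σ = -85134990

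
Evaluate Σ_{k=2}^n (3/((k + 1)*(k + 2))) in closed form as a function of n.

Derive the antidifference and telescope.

S(n) = (n - 1)/(n + 2)

t_(k+1)/t_k = (k + 1)/(k + 3).
Factor: A=k + 1; B=k + 3; C=1.
Key eq: (k + 1)·f(k+1) = (k + 2)·f(k) + (1).
Bound: deg f ≤ 1.
Match coefficients ⇒ f(k) = k.
Get s_k = R·t_k = 3*k/(k + 1) with R(k) = B(k−1)f(k)/C(k) = k*(k + 2).
Δs = 3/(k**2 + 3*k + 2), as required.
Σ_(k=2)^n t_k = s_(n+1) − s_(2) = (3*(n + 1)/(n + 2)) − (2), i.e. (n - 1)/(n + 2).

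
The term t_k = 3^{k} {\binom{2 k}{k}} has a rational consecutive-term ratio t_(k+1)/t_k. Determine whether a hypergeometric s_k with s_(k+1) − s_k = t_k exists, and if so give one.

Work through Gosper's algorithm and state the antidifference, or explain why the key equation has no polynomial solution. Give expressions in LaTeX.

none (Gosper's algorithm certifies no s_k)

r(k) = 6*(2*k + 1)/(k + 1) after simplifying.
Take A(k)=12*k + 6, B(k)=k + 1, C(k)=1.
Key eq: (12*k + 6)·f(k+1) = (k)·f(k) + (1).
Bound: deg f ≤ -1.
Bound -1 < 0, so the key equation has no polynomial solution.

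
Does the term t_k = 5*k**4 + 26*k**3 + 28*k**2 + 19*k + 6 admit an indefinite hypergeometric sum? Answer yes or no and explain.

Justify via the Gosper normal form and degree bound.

Step 1: r(k) = (5*k**4 + 46*k**3 + 136*k**2 + 173*k + 84)/(5*k**4 + 26*k**3 + 28*k**2 + 19*k + 6).
Normal form (A,B,C) = (1, 1, k**4 + 26*k**3/5 + 28*k**2/5 + 19*k/5 + 6/5).
Key eq: (1)·f(k+1) = (1)·f(k) + (k**4 + 26*k**3/5 + 28*k**2/5 + 19*k/5 + 6/5).
Degrees (0,0,4) ⇒ d ≤ 5.
Coefficient equations give f(k) = k*(k**4 + 4*k**3 - 2*k**2 + 2*k + 1)/5.
Then R = B(k−1)f/C = k*(k**4 + 4*k**3 - 2*k**2 + 2*k + 1)/(5*k**4 + 26*k**3 + 28*k**2 + 19*k + 6), so s_k = R(k)·t_k = k*(k**4 + 4*k**3 - 2*k**2 + 2*k + 1).
Δs = 5*k**4 + 26*k**3 + 28*k**2 + 19*k + 6, as required.

Yes. s_k = k*(k**4 + 4*k**3 - 2*k**2 + 2*k + 1).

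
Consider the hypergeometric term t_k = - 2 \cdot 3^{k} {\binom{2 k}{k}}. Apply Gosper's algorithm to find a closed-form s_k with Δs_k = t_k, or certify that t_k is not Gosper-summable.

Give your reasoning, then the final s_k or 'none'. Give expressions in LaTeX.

t_(k+1)/t_k = 6*(2*k + 1)/(k + 1).
Take A(k)=12*k + 6, B(k)=k + 1, C(k)=1.
Key eq: (12*k + 6)·f(k+1) = (k)·f(k) + (1).
d = -1 from the (1,1,0) case.
Negative degree bound (-1): no f exists, t_k not Gosper-summable.

none (Gosper's algorithm certifies no s_k)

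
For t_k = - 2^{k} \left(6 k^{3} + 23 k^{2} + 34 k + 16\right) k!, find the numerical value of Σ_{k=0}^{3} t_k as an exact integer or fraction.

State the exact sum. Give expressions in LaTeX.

Ratio r(k) = 2*(6*k**4 + 47*k**3 + 139*k**2 + 177*k + 79)/(6*k**3 + 23*k**2 + 34*k + 16).
So A=2*k + 2 and B=1, with C=k**3 + 23*k**2/6 + 17*k/3 + 8/3.
Solve (2*k + 2)·f(k+1) − (1)·f(k) = k**3 + 23*k**2/6 + 17*k/3 + 8/3.
Degrees (1,0,3) ⇒ d ≤ 2.
Solving with deg f ≤ 2: f(k) = (3*k**2 + 4*k + 2)/6.
Certificate R = B(k−1)f/C = (3*k**2 + 4*k + 2)/(6*k**3 + 23*k**2 + 34*k + 16) gives s_k = -2**k*(3*k**2 + 4*k + 2)*factorial(k).
Verify: -2**k*(6*k**3 + 23*k**2 + 34*k + 16)*factorial(k) matches t_k.
Evaluate s at k=4 and k=0: -25344 and -2; difference -25342.

Σ = -25342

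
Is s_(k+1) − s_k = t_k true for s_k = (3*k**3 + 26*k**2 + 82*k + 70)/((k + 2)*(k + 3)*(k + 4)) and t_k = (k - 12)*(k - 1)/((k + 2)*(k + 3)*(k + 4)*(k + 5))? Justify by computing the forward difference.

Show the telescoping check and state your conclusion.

Valid: the claim telescopes to t_k.

s_(k+1) = (82*k + 3*(k + 1)**3 + 26*(k + 1)**2 + 152)/((k + 3)*(k + 4)*(k + 5))
s_(k+1) − s_k = (k**2 - 13*k + 12)/(k**4 + 14*k**3 + 71*k**2 + 154*k + 120)
(s_(k+1) − s_k) − t_k = 0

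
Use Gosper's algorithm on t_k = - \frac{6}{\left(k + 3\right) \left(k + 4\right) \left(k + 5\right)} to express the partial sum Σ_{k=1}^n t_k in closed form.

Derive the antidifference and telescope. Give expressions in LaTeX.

t_(k+1)/t_k = (k + 3)/(k + 6).
Gosper form: A/B · C(k+1)/C(k) with A=k + 3, B=k + 6, C=1.
Solve (k + 3)·f(k+1) − (k + 5)·f(k) = 1.
d = 2 from the (1,1,0) case.
Match coefficients ⇒ f(k) = k*(k + 7)/24.
Certificate R = B(k−1)f/C = k*(k + 5)*(k + 7)/24 gives s_k = k*(-k - 7)/(4*(k + 3)*(k + 4)).
s_(k+1) − s_k = -6/(k**3 + 12*k**2 + 47*k + 60) = t_k.
Telescope: S(n) = s_(n+1) − s_(1) = (-n**2 - 9*n - 8)/(4*(n**2 + 9*n + 20)) − (-1/10) = 3*n*(-n - 9)/(20*(n**2 + 9*n + 20)).

S(n) = \frac{3 n \left(- n - 9\right)}{20 \left(n^{2} + 9 n + 20\right)}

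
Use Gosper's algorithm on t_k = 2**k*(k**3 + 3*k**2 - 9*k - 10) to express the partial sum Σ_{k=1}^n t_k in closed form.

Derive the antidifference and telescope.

S(n) = 2*2**n*n**3 - 12*2**n*n - 10*2**n + 10

r(k) = 2*(k**3 + 6*k**2 - 15)/(k**3 + 3*k**2 - 9*k - 10) after simplifying.
So A=2 and B=1, with C=k**3 + 3*k**2 - 9*k - 10.
Need (2)·f(k+1) − (1)·f(k) = k**3 + 3*k**2 - 9*k - 10.
Bound: deg f ≤ 3.
Solving with deg f ≤ 3: f(k) = k*(k**2 - 3*k - 3).
Certificate R = B(k−1)f/C = k*(k**2 - 3*k - 3)/(k**3 + 3*k**2 - 9*k - 10) gives s_k = 2**k*k*(k**2 - 3*k - 3).
s_(k+1) − s_k = 2**k*(k**3 + 3*k**2 - 9*k - 10) = t_k.
s_(n+1) = 2**(n + 1)*(n**3 - 6*n - 5) and s_(1) = -10, so S(n) = 2*2**n*n**3 - 12*2**n*n - 10*2**n + 10.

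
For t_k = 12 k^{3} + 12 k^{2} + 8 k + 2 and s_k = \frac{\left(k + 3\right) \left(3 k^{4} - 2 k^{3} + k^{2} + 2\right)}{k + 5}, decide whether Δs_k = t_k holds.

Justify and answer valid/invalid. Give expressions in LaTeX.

s_(k+1) = (k + 4)*(3*(k + 1)**4 - 2*(k + 1)**3 + (k + 1)**2 + 2)/(k + 6)
s_(k+1) − s_k = 2*(6*k**5 + 63*k**4 + 176*k**3 + 158*k**2 + 89*k + 22)/(k**2 + 11*k + 30)
(s_(k+1) − s_k) − t_k = 2*(-9*k**4 - 74*k**3 - 67*k**2 - 42*k - 8)/(k**2 + 11*k + 30)

Invalid: residual \frac{2 \left(- 9 k^{4} - 74 k^{3} - 67 k^{2} - 42 k - 8\right)}{k^{2} + 11 k + 30} ≠ 0.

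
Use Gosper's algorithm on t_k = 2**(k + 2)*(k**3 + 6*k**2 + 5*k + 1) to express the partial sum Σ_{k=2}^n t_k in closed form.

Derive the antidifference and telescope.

S(n) = 8*2**n*n**3 + 24*2**n*n**2 + 16*2**n*n + 8*2**n - 112

Compute t_(k+1)/t_k: get 2*(k**3 + 9*k**2 + 20*k + 13)/(k**3 + 6*k**2 + 5*k + 1).
Normal form (A,B,C) = (2, 1, k**3 + 6*k**2 + 5*k + 1).
Solve (2)·f(k+1) − (1)·f(k) = k**3 + 6*k**2 + 5*k + 1.
From deg A=0, deg B=0, deg C=3: d=3.
Solve for f: f(k) = k**3 - k + 1 (degree 3 ≤ 3).
Certificate R = B(k−1)f/C = (k**3 - k + 1)/(k**3 + 6*k**2 + 5*k + 1) gives s_k = 2**(k + 2)*(k**3 - k + 1).
Check: Δs_k = 2**(k + 2)*(-k**3 - k + 2*(k + 1)**3 - 1). ✓
Telescope: S(n) = s_(n+1) − s_(2) = 2**(n + 3)*(n**3 + 3*n**2 + 2*n + 1) − (112) = 8*2**n*n**3 + 24*2**n*n**2 + 16*2**n*n + 8*2**n - 112.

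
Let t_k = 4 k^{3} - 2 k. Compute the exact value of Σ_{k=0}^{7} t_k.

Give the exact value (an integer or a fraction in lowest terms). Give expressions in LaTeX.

Σ = 3080

Ratio r(k) = (-k + 2*(k + 1)**3 - 1)/(k*(2*k**2 - 1)).
Factor: A=1; B=1; C=k**3 - k/2.
Solve (1)·f(k+1) − (1)·f(k) = k**3 - k/2.
Degrees (0,0,3) ⇒ d ≤ 4.
Solve for f: f(k) = k*(k - 1)*(k**2 - k - 1)/4 (degree 4 ≤ 4).
R(k) = B(k−1)·f(k)/C(k) = (k - 1)*(k**2 - k - 1)/(2*(2*k**2 - 1)); s_k = R·t_k = k**4 - 2*k**3 + k.
Verify: 4*k**3 - 2*k matches t_k.
Telescoping: Σ = s_(8) − s_(0) = 3080 − (0) = 3080.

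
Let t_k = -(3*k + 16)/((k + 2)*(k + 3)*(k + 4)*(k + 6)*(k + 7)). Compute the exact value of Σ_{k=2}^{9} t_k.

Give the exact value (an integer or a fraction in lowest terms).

Σ = -73/12480

Compute t_(k+1)/t_k: get (k + 2)*(k + 6)*(3*k + 19)/((k + 5)*(k + 8)*(3*k + 16)).
A = k + 2, B = k + 8, C = k**2 + 31*k/3 + 80/3.
Set up (k + 2)·f(k+1) − (k + 7)·f(k) − (k**2 + 31*k/3 + 80/3) = 0.
Degrees (1,1,2) ⇒ d ≤ 5.
A polynomial solution: f(k) = k*(k + 4)*(k + 5)*(k**2 + 11*k + 36)/108.
Get s_k = R·t_k = k*(-k**2 - 11*k - 36)/(36*(k**3 + 11*k**2 + 36*k + 36)) with R(k) = B(k−1)f(k)/C(k) = k*(k + 4)*(k + 7)*(k**2 + 11*k + 36)/(36*(3*k + 16)).
Check: Δs_k = (-3*k - 16)/(k**5 + 22*k**4 + 185*k**3 + 740*k**2 + 1404*k + 1008). ✓
Evaluate s at k=10 and k=2: -205/7488 and -31/1440; difference -73/12480.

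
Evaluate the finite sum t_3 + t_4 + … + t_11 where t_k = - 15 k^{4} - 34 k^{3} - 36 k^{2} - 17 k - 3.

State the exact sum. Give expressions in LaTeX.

Σ = -766287

Step 1: r(k) = (15*k**4 + 94*k**3 + 228*k**2 + 251*k + 105)/(15*k**4 + 34*k**3 + 36*k**2 + 17*k + 3).
Gosper form: A/B · C(k+1)/C(k) with A=1, B=1, C=k**4 + 34*k**3/15 + 12*k**2/5 + 17*k/15 + 1/5.
f must satisfy (1)·f(k+1) − (1)·f(k) = k**4 + 34*k**3/15 + 12*k**2/5 + 17*k/15 + 1/5.
Degrees (0,0,4) ⇒ d ≤ 5.
Match coefficients ⇒ f(k) = k**2*(3*k**3 + k**2 - 1)/15.
R(k) = B(k−1)·f(k)/C(k) = k**2*(3*k**3 + k**2 - 1)/(15*k**4 + 34*k**3 + 36*k**2 + 17*k + 3); s_k = R·t_k = -3*k**5 - k**4 + k**2.
s_(k+1) − s_k = -15*k**4 - 34*k**3 - 36*k**2 - 17*k - 3 = t_k.
Telescoping: Σ = s_(12) − s_(3) = -767088 − (-801) = -766287.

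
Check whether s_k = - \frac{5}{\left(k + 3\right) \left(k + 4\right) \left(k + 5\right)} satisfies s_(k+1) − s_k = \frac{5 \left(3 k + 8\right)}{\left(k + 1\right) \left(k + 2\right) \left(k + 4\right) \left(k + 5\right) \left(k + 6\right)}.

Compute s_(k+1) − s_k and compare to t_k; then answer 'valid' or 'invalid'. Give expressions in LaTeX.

Invalid: residual \frac{10 \left(- 4 k - 9\right)}{k^{6} + 21 k^{5} + 175 k^{4} + 735 k^{3} + 1624 k^{2} + 1764 k + 720} ≠ 0.

s_(k+1) = -5/((k + 4)*(k + 5)*(k + 6))
s_(k+1) − s_k = 15/((k + 3)*(k + 4)*(k + 5)*(k + 6))
(s_(k+1) − s_k) − t_k = 10*(-4*k - 9)/(k**6 + 21*k**5 + 175*k**4 + 735*k**3 + 1624*k**2 + 1764*k + 720)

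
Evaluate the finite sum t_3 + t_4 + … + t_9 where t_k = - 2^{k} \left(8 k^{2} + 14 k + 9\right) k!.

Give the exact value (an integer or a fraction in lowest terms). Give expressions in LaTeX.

Compute t_(k+1)/t_k: get 2*(8*k**3 + 38*k**2 + 61*k + 31)/(8*k**2 + 14*k + 9).
Take A(k)=2*k + 2, B(k)=1, C(k)=k**2 + 7*k/4 + 9/8.
Set up (2*k + 2)·f(k+1) − (1)·f(k) − (k**2 + 7*k/4 + 9/8) = 0.
Degrees (1,0,2) ⇒ d ≤ 1.
Coefficient equations give f(k) = (4*k + 1)/8.
So s_k = (B(k−1)f/C)·t_k = ((4*k + 1)/(8*k**2 + 14*k + 9))·t_k = -2**k*(4*k + 1)*factorial(k).
s_(k+1) − s_k = -2**k*(8*k**2 + 14*k + 9)*factorial(k) = t_k.
Telescoping: Σ = s_(10) − s_(3) = -152351539200 − (-624) = -152351538576.

Σ = -152351538576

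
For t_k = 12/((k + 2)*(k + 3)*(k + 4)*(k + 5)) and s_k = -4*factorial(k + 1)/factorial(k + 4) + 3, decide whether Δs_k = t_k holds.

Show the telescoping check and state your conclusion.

valid; difference matches t_k

s_(k+1) = -4*factorial(k + 2)/factorial(k + 5) + 3
s_(k+1) − s_k = 12/((k + 2)*(k + 3)*(k + 4)*(k + 5))
(s_(k+1) − s_k) − t_k = 0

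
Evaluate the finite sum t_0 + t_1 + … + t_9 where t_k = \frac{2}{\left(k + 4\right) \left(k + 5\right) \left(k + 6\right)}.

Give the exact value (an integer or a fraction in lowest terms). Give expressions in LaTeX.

r(k) = (k + 4)/(k + 7) after simplifying.
So A=k + 4 and B=k + 7, with C=1.
Need (k + 4)·f(k+1) − (k + 6)·f(k) = 1.
From deg A=1, deg B=1, deg C=0: d=2.
Match coefficients ⇒ f(k) = k*(k + 9)/40.
R(k) = B(k−1)·f(k)/C(k) = k*(k + 6)*(k + 9)/40; s_k = R·t_k = k*(k + 9)/(20*(k + 4)*(k + 5)).
Check: Δs_k = 2/(k**3 + 15*k**2 + 74*k + 120). ✓
Sum = s_(10) − s_(0); s_(10) = 19/420, s_(0) = 0 ⇒ 19/420.

Σ = 19/420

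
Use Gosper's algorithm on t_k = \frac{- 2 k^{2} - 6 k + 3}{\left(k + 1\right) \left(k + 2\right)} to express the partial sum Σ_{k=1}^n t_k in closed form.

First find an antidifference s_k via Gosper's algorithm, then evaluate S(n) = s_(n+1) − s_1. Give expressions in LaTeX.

S(n) = \frac{n \left(- 4 n - 1\right)}{2 \left(n + 2\right)}

r(k) = (k + 1)*(6*k + 2*(k + 1)**2 + 3)/((k + 3)*(2*k**2 + 6*k - 3)) after simplifying.
So A=k + 1 and B=k + 3, with C=k**2 + 3*k - 3/2.
Need (k + 1)·f(k+1) − (k + 2)·f(k) = k**2 + 3*k - 3/2.
From deg A=1, deg B=1, deg C=2: d=2.
Solve for f: f(k) = k*(2*k - 5)/2 (degree 2 ≤ 2).
So s_k = (B(k−1)f/C)·t_k = (k*(k + 2)*(2*k - 5)/(2*k**2 + 6*k - 3))·t_k = k*(5 - 2*k)/(k + 1).
Verify: (-2*k**2 - 6*k + 3)/(k**2 + 3*k + 2) matches t_k.
Telescope: S(n) = s_(n+1) − s_(1) = (-2*n**2 + n + 3)/(n + 2) − (3/2) = n*(-4*n - 1)/(2*(n + 2)).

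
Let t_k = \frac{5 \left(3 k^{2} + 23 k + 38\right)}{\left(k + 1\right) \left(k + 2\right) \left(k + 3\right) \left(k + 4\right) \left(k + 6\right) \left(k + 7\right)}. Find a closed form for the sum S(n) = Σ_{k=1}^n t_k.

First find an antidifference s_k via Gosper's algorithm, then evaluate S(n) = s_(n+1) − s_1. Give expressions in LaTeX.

t_(k+1)/t_k = (k + 1)*(k + 6)*(23*k + 3*(k + 1)**2 + 61)/((k + 5)*(k + 8)*(3*k**2 + 23*k + 38)).
Normal form (A,B,C) = (k + 1, k + 8, k**3 + 38*k**2/3 + 51*k + 190/3).
Solve (k + 1)·f(k+1) − (k + 7)·f(k) = k**3 + 38*k**2/3 + 51*k + 190/3.
d = 6 from the (1,1,3) case.
A polynomial solution: f(k) = k*(k + 2)*(k + 4)*(k + 5)*(k**2 + 10*k + 27)/54.
Certificate R = B(k−1)f/C = k*(k + 2)*(k + 4)*(k + 7)*(k**2 + 10*k + 27)/(18*(3*k**2 + 23*k + 38)) gives s_k = 5*k*(k**2 + 10*k + 27)/(18*(k**3 + 10*k**2 + 27*k + 18)).
Check: Δs_k = 5*(3*k**2 + 23*k + 38)/(k**6 + 23*k**5 + 207*k**4 + 925*k**3 + 2144*k**2 + 2412*k + 1008). ✓
s_(n+1) = 5*(n**3 + 13*n**2 + 50*n + 38)/(18*(n**3 + 13*n**2 + 50*n + 56)) and s_(1) = 95/504, so S(n) = 5*n*(n**2 + 13*n + 50)/(56*(n**3 + 13*n**2 + 50*n + 56)).

S(n) = \frac{5 n \left(n^{2} + 13 n + 50\right)}{56 \left(n^{3} + 13 n^{2} + 50 n + 56\right)}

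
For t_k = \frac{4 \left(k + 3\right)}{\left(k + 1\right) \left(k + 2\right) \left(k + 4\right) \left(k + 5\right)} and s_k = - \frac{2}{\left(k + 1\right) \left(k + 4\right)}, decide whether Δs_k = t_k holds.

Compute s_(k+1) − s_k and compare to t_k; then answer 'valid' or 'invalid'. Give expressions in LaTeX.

s_(k+1) = -2/((k + 2)*(k + 5))
s_(k+1) − s_k = 4*(k + 3)/(k**4 + 12*k**3 + 49*k**2 + 78*k + 40)
(s_(k+1) − s_k) − t_k = 0

Valid — Δs_k = t_k.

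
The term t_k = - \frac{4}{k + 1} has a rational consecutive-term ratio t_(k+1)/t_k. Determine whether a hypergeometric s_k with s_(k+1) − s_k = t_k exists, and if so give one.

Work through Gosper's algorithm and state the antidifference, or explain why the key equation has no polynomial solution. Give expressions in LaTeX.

no hypergeometric antidifference exists

The ratio is (k + 1)/(k + 2).
Normal form (A,B,C) = (k + 1, k + 2, 1).
f must satisfy (k + 1)·f(k+1) − (k + 1)·f(k) = 1.
deg f ≤ 0 (via 1,1,0).
Generic f = c0 gives residual -1; -1 = 0 cannot hold, so t_k is not Gosper-summable.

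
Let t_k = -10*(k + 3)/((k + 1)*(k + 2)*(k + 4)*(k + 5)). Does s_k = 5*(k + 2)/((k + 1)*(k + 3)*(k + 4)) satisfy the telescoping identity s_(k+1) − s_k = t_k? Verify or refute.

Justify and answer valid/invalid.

Invalid: residual 5*(3*k + 7)/(k**5 + 15*k**4 + 85*k**3 + 225*k**2 + 274*k + 120) ≠ 0.

s_(k+1) = 5*(k + 3)/((k + 2)*(k + 4)*(k + 5))
s_(k+1) − s_k = 5*(-2*k**2 - 9*k - 11)/(k**5 + 15*k**4 + 85*k**3 + 225*k**2 + 274*k + 120)
(s_(k+1) − s_k) − t_k = 5*(3*k + 7)/(k**5 + 15*k**4 + 85*k**3 + 225*k**2 + 274*k + 120)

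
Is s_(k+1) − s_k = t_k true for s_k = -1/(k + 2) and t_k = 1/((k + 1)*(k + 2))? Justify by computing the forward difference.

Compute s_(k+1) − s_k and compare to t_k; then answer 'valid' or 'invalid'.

Invalid: residual -2/(k**3 + 6*k**2 + 11*k + 6) ≠ 0.

s_(k+1) = -1/(k + 3)
s_(k+1) − s_k = 1/((k + 2)*(k + 3))
(s_(k+1) − s_k) − t_k = -2/(k**3 + 6*k**2 + 11*k + 6)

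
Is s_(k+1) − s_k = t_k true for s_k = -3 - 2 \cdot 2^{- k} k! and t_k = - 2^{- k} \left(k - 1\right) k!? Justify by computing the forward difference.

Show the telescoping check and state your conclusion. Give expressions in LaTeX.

Valid: the claim telescopes to t_k.

s_(k+1) = -(3*2**k + k*factorial(k) + factorial(k))/2**k
s_(k+1) − s_k = -(k - 1)*factorial(k)/2**k
(s_(k+1) − s_k) − t_k = 0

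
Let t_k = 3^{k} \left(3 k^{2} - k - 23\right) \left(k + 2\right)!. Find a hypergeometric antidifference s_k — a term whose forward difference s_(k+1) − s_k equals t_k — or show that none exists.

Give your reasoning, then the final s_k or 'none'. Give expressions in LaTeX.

s_k = 3^{k} \left(k - 4\right) \left(k + 2\right)!

r(k) = 3*(k + 3)*(k - 3*(k + 1)**2 + 24)/(-3*k**2 + k + 23) after simplifying.
Normal form (A,B,C) = (3*k + 9, 1, k**2 - k/3 - 23/3).
Set up (3*k + 9)·f(k+1) − (1)·f(k) − (k**2 - k/3 - 23/3) = 0.
From deg A=1, deg B=0, deg C=2: d=1.
Match coefficients ⇒ f(k) = (k - 4)/3.
R(k) = B(k−1)·f(k)/C(k) = (k - 4)/(3*k**2 - k - 23); s_k = R·t_k = 3**k*(k - 4)*factorial(k + 2).
Verify: 3**k*(3*k**2 - k - 23)*factorial(k + 2) matches t_k.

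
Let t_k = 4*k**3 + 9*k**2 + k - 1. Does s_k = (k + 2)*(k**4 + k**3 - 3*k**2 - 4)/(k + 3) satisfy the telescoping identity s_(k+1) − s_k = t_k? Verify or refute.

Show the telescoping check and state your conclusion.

s_(k+1) = (k + 3)*((k + 1)**4 + (k + 1)**3 - 3*(k + 1)**2 - 4)/(k + 4)
s_(k+1) − s_k = (4*k**5 + 34*k**4 + 92*k**3 + 83*k**2 + 3*k - 13)/(k**2 + 7*k + 12)
(s_(k+1) − s_k) − t_k = (-3*k**4 - 20*k**3 - 31*k**2 - 2*k - 1)/(k**2 + 7*k + 12)

Invalid: residual (-3*k**4 - 20*k**3 - 31*k**2 - 2*k - 1)/(k**2 + 7*k + 12) ≠ 0.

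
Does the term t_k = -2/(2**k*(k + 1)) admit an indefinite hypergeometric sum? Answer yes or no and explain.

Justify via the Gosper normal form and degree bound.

Step 1: r(k) = (k + 1)/(2*(k + 2)).
Normal form (A,B,C) = (k/2 + 1/2, k + 2, 1).
Set up (k/2 + 1/2)·f(k+1) − (k + 1)·f(k) − (1) = 0.
d = -1 from the (1,1,0) case.
deg f ≤ -1 is impossible — no certificate.

No — negative degree bound, so no certificate f.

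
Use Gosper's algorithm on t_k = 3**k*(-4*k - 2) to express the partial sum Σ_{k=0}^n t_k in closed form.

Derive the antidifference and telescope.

S(n) = -6*3**n*n - 2

t_(k+1)/t_k = 3*(2*k + 3)/(2*k + 1).
Normal form (A,B,C) = (3, 1, k + 1/2).
Solve (3)·f(k+1) − (1)·f(k) = k + 1/2.
From deg A=0, deg B=0, deg C=1: d=1.
Solving with deg f ≤ 1: f(k) = (k - 1)/2.
R(k) = B(k−1)·f(k)/C(k) = (k - 1)/(2*k + 1); s_k = R·t_k = 2*3**k*(1 - k).
Verify: 3**k*(-4*k - 2) matches t_k.
Telescope: S(n) = s_(n+1) − s_(0) = -6*3**n*n − (2) = -6*3**n*n - 2.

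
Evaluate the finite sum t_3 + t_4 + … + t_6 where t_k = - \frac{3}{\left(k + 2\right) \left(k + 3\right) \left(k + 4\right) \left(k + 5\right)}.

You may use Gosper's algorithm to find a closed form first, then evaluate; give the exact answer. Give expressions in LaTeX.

t_(k+1)/t_k = (k + 2)/(k + 6).
Take A(k)=k + 2, B(k)=k + 6, C(k)=1.
Set up (k + 2)·f(k+1) − (k + 5)·f(k) − (1) = 0.
From deg A=1, deg B=1, deg C=0: d=3.
Match coefficients ⇒ f(k) = k*(k**2 + 9*k + 26)/72.
Certificate R = B(k−1)f/C = k*(k + 5)*(k**2 + 9*k + 26)/72 gives s_k = k*(-k**2 - 9*k - 26)/(24*(k + 2)*(k + 3)*(k + 4)).
Check: Δs_k = -3/(k**4 + 14*k**3 + 71*k**2 + 154*k + 120). ✓
Telescoping: Σ = s_(7) − s_(3) = -161/3960 − (-31/840) = -13/3465.

Σ = -13/3465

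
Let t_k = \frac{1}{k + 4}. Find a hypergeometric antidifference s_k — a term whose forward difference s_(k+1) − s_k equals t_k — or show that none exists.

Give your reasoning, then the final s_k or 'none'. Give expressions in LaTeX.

r(k) = (k + 4)/(k + 5) after simplifying.
Factor: A=k + 4; B=k + 5; C=1.
f must satisfy (k + 4)·f(k+1) − (k + 4)·f(k) = 1.
From deg A=1, deg B=1, deg C=0: d=0.
f = c0 ⇒ A·f(k+1) − B(k−1)·f(k) − C = -1. The system {-1 = 0} is inconsistent; no antidifference.

none (Gosper's algorithm certifies no s_k)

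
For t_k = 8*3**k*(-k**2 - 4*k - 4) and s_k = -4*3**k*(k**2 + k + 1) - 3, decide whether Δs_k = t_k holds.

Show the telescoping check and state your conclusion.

valid; difference matches t_k

s_(k+1) = 12*3**k*(-k - (k + 1)**2 - 2) - 3
s_(k+1) − s_k = 8*3**k*(-k**2 - 4*k - 4)
(s_(k+1) − s_k) − t_k = 0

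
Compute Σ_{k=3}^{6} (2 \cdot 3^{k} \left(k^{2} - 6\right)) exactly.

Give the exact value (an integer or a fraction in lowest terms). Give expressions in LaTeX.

Σ = 54756

Ratio r(k) = 3*((k + 1)**2 - 6)/(k**2 - 6).
Gosper form: A/B · C(k+1)/C(k) with A=3, B=1, C=k**2 - 6.
f must satisfy (3)·f(k+1) − (1)·f(k) = k**2 - 6.
d = 2 from the (0,0,2) case.
Solve for f: f(k) = (k**2 - 3*k - 3)/2 (degree 2 ≤ 2).
Then R = B(k−1)f/C = (k**2 - 3*k - 3)/(2*(k**2 - 6)), so s_k = R(k)·t_k = 3**k*(k**2 - 3*k - 3).
Verify: 2*3**k*(k**2 - 6) matches t_k.
Σ_(k=3)^(6) t_k = s_(7) − s_(3) = 54675 − (-81) = 54756.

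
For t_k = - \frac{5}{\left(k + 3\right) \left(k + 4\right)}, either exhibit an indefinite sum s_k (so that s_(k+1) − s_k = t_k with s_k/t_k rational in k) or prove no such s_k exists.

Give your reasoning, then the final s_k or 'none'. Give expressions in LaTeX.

Step 1: r(k) = (k + 3)/(k + 5).
Factor: A=k + 3; B=k + 5; C=1.
Solve (k + 3)·f(k+1) − (k + 4)·f(k) = 1.
deg f ≤ 1 (via 1,1,0).
Coefficient equations give f(k) = k/3.
So s_k = (B(k−1)f/C)·t_k = (k*(k + 4)/3)·t_k = -5*k/(3*k + 9).
Verify: -5/(k**2 + 7*k + 12) matches t_k.

s_k = - \frac{5 k}{3 k + 9}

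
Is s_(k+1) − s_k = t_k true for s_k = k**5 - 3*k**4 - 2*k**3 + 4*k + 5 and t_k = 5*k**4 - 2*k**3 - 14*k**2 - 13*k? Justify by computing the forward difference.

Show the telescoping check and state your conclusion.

s_(k+1) = 4*k + (k + 1)**5 - 3*(k + 1)**4 - 2*(k + 1)**3 + 9
s_(k+1) − s_k = k*(5*k**3 - 2*k**2 - 14*k - 13)
(s_(k+1) − s_k) − t_k = 0

Valid — Δs_k = t_k.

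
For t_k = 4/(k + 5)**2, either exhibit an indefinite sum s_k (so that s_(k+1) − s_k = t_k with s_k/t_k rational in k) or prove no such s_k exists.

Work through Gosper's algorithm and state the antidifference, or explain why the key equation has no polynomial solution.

not Gosper-summable; s_k does not exist

t_(k+1)/t_k = (k + 5)**2/(k + 6)**2.
A = k**2 + 10*k + 25, B = k**2 + 12*k + 36, C = 1.
Key eq: (k**2 + 10*k + 25)·f(k+1) = (k**2 + 10*k + 25)·f(k) + (1).
From deg A=2, deg B=2, deg C=0: d=0.
f = c0 ⇒ A·f(k+1) − B(k−1)·f(k) − C = -1. The system {-1 = 0} is inconsistent; no antidifference.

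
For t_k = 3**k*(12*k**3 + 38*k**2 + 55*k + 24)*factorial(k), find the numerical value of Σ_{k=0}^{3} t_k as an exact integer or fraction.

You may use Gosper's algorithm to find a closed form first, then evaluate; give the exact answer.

The ratio is 3*(12*k**4 + 86*k**3 + 241*k**2 + 296*k + 129)/(12*k**3 + 38*k**2 + 55*k + 24).
A = 3*k + 3, B = 1, C = k**3 + 19*k**2/6 + 55*k/12 + 2.
Solve (3*k + 3)·f(k+1) − (1)·f(k) = k**3 + 19*k**2/6 + 55*k/12 + 2.
deg f ≤ 2 (via 1,0,3).
Coefficient equations give f(k) = (4*k**2 + 2*k + 3)/12.
R(k) = B(k−1)·f(k)/C(k) = (4*k**2 + 2*k + 3)/(12*k**3 + 38*k**2 + 55*k + 24); s_k = R·t_k = 3**k*(4*k**2 + 2*k + 3)*factorial(k).
Check: Δs_k = 3**k*(12*k**3 + 38*k**2 + 55*k + 24)*factorial(k). ✓
Telescoping: Σ = s_(4) − s_(0) = 145800 − (3) = 145797.

Σ = 145797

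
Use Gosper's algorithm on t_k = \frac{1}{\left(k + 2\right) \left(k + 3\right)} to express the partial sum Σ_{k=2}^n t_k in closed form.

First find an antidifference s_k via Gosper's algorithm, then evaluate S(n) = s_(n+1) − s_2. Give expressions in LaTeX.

S(n) = \frac{n - 1}{4 \left(n + 3\right)}

The ratio is (k + 2)/(k + 4).
Gosper form: A/B · C(k+1)/C(k) with A=k + 2, B=k + 4, C=1.
Key eq: (k + 2)·f(k+1) = (k + 3)·f(k) + (1).
Bound: deg f ≤ 1.
Match coefficients ⇒ f(k) = k/2.
So s_k = (B(k−1)f/C)·t_k = (k*(k + 3)/2)·t_k = k/(2*(k + 2)).
Check: Δs_k = 1/(k**2 + 5*k + 6). ✓
Telescope: S(n) = s_(n+1) − s_(2) = (n + 1)/(2*(n + 3)) − (1/4) = (n - 1)/(4*(n + 3)).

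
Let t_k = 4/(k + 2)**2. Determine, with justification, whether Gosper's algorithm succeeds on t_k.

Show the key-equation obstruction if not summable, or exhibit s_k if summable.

No — key equation has no polynomial f.

The ratio is (k + 2)**2/(k + 3)**2.
Normal form (A,B,C) = (k**2 + 4*k + 4, k**2 + 6*k + 9, 1).
Set up (k**2 + 4*k + 4)·f(k+1) − (k**2 + 4*k + 4)·f(k) − (1) = 0.
Degrees (2,2,0) ⇒ d ≤ 0.
Write f(k) = c0. Then LHS − RHS = -1, requiring -1 = 0: contradictory. No certificate.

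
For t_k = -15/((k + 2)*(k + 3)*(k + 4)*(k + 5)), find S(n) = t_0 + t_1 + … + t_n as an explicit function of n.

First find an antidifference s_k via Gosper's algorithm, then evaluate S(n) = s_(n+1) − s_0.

Ratio r(k) = (k + 2)/(k + 6).
So A=k + 2 and B=k + 6, with C=1.
f must satisfy (k + 2)·f(k+1) − (k + 5)·f(k) = 1.
Degrees (1,1,0) ⇒ d ≤ 3.
Coefficient equations give f(k) = k*(k**2 + 9*k + 26)/72.
R(k) = B(k−1)·f(k)/C(k) = k*(k + 5)*(k**2 + 9*k + 26)/72; s_k = R·t_k = 5*k*(-k**2 - 9*k - 26)/(24*(k + 2)*(k + 3)*(k + 4)).
Verify: -15/(k**4 + 14*k**3 + 71*k**2 + 154*k + 120) matches t_k.
Σ_(k=0)^n t_k = s_(n+1) − s_(0) = (5*(-n**3 - 12*n**2 - 47*n - 36)/(24*(n**3 + 12*n**2 + 47*n + 60))) − (0), i.e. 5*(-n**3 - 12*n**2 - 47*n - 36)/(24*(n**3 + 12*n**2 + 47*n + 60)).

S(n) = 5*(-n**3 - 12*n**2 - 47*n - 36)/(24*(n**3 + 12*n**2 + 47*n + 60))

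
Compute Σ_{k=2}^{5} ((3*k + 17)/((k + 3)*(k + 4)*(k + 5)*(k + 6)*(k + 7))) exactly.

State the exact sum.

Compute t_(k+1)/t_k: get (k + 3)*(3*k + 20)/((k + 8)*(3*k + 17)).
Take A(k)=k + 3, B(k)=k + 8, C(k)=k + 17/3.
f must satisfy (k + 3)·f(k+1) − (k + 7)·f(k) = k + 17/3.
Degrees (1,1,1) ⇒ d ≤ 4.
Solving with deg f ≤ 4: f(k) = k*(k + 5)*(k**2 + 13*k + 54)/216.
Get s_k = R·t_k = k*(k**2 + 13*k + 54)/(72*(k**3 + 13*k**2 + 54*k + 72)) with R(k) = B(k−1)f(k)/C(k) = k*(k + 5)*(k + 7)*(k**2 + 13*k + 54)/(72*(3*k + 17)).
s_(k+1) − s_k = (3*k + 17)/(k**5 + 25*k**4 + 245*k**3 + 1175*k**2 + 2754*k + 2520) = t_k.
Σ_(k=2)^(5) t_k = s_(6) − s_(2) = 7/540 − (7/720) = 7/2160.

Σ = 7/2160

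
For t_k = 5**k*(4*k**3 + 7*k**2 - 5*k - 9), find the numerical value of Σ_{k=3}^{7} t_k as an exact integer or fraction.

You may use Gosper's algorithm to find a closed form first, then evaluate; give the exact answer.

Σ = 149608375

t_(k+1)/t_k = 5*(4*k**3 + 19*k**2 + 21*k - 3)/(4*k**3 + 7*k**2 - 5*k - 9).
So A=5 and B=1, with C=k**3 + 7*k**2/4 - 5*k/4 - 9/4.
Set up (5)·f(k+1) − (1)·f(k) − (k**3 + 7*k**2/4 - 5*k/4 - 9/4) = 0.
deg f ≤ 3 (via 0,0,3).
Solve for f: f(k) = (k**3 - 2*k**2 - 1)/4 (degree 3 ≤ 3).
R(k) = B(k−1)·f(k)/C(k) = (k**3 - 2*k**2 - 1)/(4*k**3 + 7*k**2 - 5*k - 9); s_k = R·t_k = 5**k*(k**3 - 2*k**2 - 1).
Δs = 5**k*(4*k**3 + 7*k**2 - 5*k - 9), as required.
Sum = s_(8) − s_(3); s_(8) = 149609375, s_(3) = 1000 ⇒ 149608375.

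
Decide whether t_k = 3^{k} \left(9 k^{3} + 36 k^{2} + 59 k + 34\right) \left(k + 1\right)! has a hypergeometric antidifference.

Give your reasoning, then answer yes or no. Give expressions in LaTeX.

t_(k+1)/t_k = 3*(9*k**4 + 81*k**3 + 284*k**2 + 454*k + 276)/(9*k**3 + 36*k**2 + 59*k + 34).
A = 3*k + 6, B = 1, C = k**3 + 4*k**2 + 59*k/9 + 34/9.
f must satisfy (3*k + 6)·f(k+1) − (1)·f(k) = k**3 + 4*k**2 + 59*k/9 + 34/9.
d = 2 from the (1,0,3) case.
Solving with deg f ≤ 2: f(k) = (3*k**2 + k + 2)/9.
Get s_k = R·t_k = 3**k*(3*k**2 + k + 2)*factorial(k + 1) with R(k) = B(k−1)f(k)/C(k) = (3*k**2 + k + 2)/(9*k**3 + 36*k**2 + 59*k + 34).
Verify: 3**k*(9*k**3 + 36*k**2 + 59*k + 34)*factorial(k + 1) matches t_k.

Yes. s_k = 3^{k} \left(3 k^{2} + k + 2\right) \left(k + 1\right)!.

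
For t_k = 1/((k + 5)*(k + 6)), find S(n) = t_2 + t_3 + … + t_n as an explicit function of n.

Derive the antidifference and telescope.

S(n) = (n - 1)/(7*(n + 6))

Compute t_(k+1)/t_k: get (k + 5)/(k + 7).
Gosper form: A/B · C(k+1)/C(k) with A=k + 5, B=k + 7, C=1.
Need (k + 5)·f(k+1) − (k + 6)·f(k) = 1.
Bound: deg f ≤ 1.
Solving with deg f ≤ 1: f(k) = k/5.
Certificate R = B(k−1)f/C = k*(k + 6)/5 gives s_k = k/(5*(k + 5)).
Verify: 1/(k**2 + 11*k + 30) matches t_k.
Σ_(k=2)^n t_k = s_(n+1) − s_(2) = ((n + 1)/(5*(n + 6))) − (2/35), i.e. (n - 1)/(7*(n + 6)).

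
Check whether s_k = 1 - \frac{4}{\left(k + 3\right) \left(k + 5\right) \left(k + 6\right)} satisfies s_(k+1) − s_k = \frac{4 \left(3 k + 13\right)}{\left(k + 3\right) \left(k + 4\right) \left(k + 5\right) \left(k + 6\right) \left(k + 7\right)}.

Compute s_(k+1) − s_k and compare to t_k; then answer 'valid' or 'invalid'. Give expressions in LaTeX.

valid (s_(k+1) − s_k reduces to t_k)

s_(k+1) = 1 - 4/((k + 4)*(k + 6)*(k + 7))
s_(k+1) − s_k = 4*(3*k + 13)/(k**5 + 25*k**4 + 245*k**3 + 1175*k**2 + 2754*k + 2520)
(s_(k+1) − s_k) − t_k = 0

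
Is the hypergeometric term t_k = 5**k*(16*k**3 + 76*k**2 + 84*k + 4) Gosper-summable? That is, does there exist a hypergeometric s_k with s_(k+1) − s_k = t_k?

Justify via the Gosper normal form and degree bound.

Yes. s_k = 4*5**k*(k**3 + k**2 - k - 1).

t_(k+1)/t_k = 5*(4*k**3 + 31*k**2 + 71*k + 45)/(4*k**3 + 19*k**2 + 21*k + 1).
Take A(k)=5, B(k)=1, C(k)=k**3 + 19*k**2/4 + 21*k/4 + 1/4.
f must satisfy (5)·f(k+1) − (1)·f(k) = k**3 + 19*k**2/4 + 21*k/4 + 1/4.
Degrees (0,0,3) ⇒ d ≤ 3.
Match coefficients ⇒ f(k) = (k - 1)*(k + 1)**2/4.
Then R = B(k−1)f/C = (k - 1)*(k + 1)**2/(4*k**3 + 19*k**2 + 21*k + 1), so s_k = R(k)·t_k = 4*5**k*(k**3 + k**2 - k - 1).
Δs = 5**k*(16*k**3 + 76*k**2 + 84*k + 4), as required.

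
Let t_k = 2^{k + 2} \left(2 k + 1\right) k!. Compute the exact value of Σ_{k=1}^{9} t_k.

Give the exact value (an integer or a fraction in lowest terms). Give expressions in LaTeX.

Ratio r(k) = 2*(k + 1)*(2*k + 3)/(2*k + 1).
Gosper form: A/B · C(k+1)/C(k) with A=2*k + 2, B=1, C=k + 1/2.
Key eq: (2*k + 2)·f(k+1) = (1)·f(k) + (k + 1/2).
Degrees (1,0,1) ⇒ d ≤ 0.
Solving with deg f ≤ 0: f(k) = 1/2.
Certificate R = B(k−1)f/C = 1/(2*k + 1) gives s_k = 2**(k + 2)*factorial(k).
Check: Δs_k = 2**(k + 2)*(2*k + 1)*factorial(k). ✓
Telescoping: Σ = s_(10) − s_(1) = 14863564800 − (8) = 14863564792.

Σ = 14863564792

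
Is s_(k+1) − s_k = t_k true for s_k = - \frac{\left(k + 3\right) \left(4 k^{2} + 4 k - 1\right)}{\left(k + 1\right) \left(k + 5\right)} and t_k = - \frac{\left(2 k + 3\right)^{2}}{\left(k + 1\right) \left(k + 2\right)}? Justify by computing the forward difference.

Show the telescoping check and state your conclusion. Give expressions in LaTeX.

s_(k+1) = -(k + 4)*(4*k + 4*(k + 1)**2 + 3)/((k + 2)*(k + 6))
s_(k+1) − s_k = (-4*k**4 - 56*k**3 - 221*k**2 - 335*k - 176)/(k**4 + 14*k**3 + 65*k**2 + 112*k + 60)
(s_(k+1) − s_k) − t_k = 2*(20*k**2 + 62*k + 47)/(k**4 + 14*k**3 + 65*k**2 + 112*k + 60)

Invalid: residual \frac{2 \left(20 k^{2} + 62 k + 47\right)}{k^{4} + 14 k^{3} + 65 k^{2} + 112 k + 60} ≠ 0.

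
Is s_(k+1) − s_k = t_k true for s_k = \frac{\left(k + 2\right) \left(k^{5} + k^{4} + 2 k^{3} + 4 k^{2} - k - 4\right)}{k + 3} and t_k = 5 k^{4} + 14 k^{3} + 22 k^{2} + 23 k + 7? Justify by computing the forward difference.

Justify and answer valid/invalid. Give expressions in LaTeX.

Invalid: residual \frac{- 4 k^{5} - 28 k^{4} - 62 k^{3} - 85 k^{2} - 77 k - 25}{k^{2} + 7 k + 12} ≠ 0.

s_(k+1) = (k**6 + 9*k**5 + 34*k**4 + 74*k**3 + 100*k**2 + 69*k + 9)/(k + 4)
s_(k+1) − s_k = (5*k**6 + 45*k**5 + 152*k**4 + 283*k**3 + 347*k**2 + 248*k + 59)/(k**2 + 7*k + 12)
(s_(k+1) − s_k) − t_k = (-4*k**5 - 28*k**4 - 62*k**3 - 85*k**2 - 77*k - 25)/(k**2 + 7*k + 12)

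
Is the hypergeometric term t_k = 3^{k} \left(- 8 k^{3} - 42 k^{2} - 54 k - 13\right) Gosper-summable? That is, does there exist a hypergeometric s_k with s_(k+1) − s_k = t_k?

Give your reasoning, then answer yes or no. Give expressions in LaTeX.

Yes. s_k = 3^{k} \left(- 4 k^{3} - 3 k^{2} + 4\right).

Compute t_(k+1)/t_k: get 3*(8*k**3 + 66*k**2 + 162*k + 117)/(8*k**3 + 42*k**2 + 54*k + 13).
Normal form (A,B,C) = (3, 1, k**3 + 21*k**2/4 + 27*k/4 + 13/8).
Set up (3)·f(k+1) − (1)·f(k) − (k**3 + 21*k**2/4 + 27*k/4 + 13/8) = 0.
From deg A=0, deg B=0, deg C=3: d=3.
Solving with deg f ≤ 3: f(k) = (4*k**3 + 3*k**2 - 4)/8.
Then R = B(k−1)f/C = (4*k**3 + 3*k**2 - 4)/(8*k**3 + 42*k**2 + 54*k + 13), so s_k = R(k)·t_k = 3**k*(-4*k**3 - 3*k**2 + 4).
s_(k+1) − s_k = 3**k*(-8*k**3 - 42*k**2 - 54*k - 13) = t_k.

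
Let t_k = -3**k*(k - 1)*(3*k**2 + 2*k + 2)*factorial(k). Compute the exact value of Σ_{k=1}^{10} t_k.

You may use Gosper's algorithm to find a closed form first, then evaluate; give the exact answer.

Σ = -636402723264000

r(k) = 3*k*(3*k**3 + 11*k**2 + 15*k + 7)/(3*k**3 - k**2 - 2) after simplifying.
Gosper form: A/B · C(k+1)/C(k) with A=3*k + 3, B=1, C=k**3 - k**2/3 - 2/3.
Solve (3*k + 3)·f(k+1) − (1)·f(k) = k**3 - k**2/3 - 2/3.
Bound: deg f ≤ 2.
Match coefficients ⇒ f(k) = (k - 2)*(k - 1)/3.
Certificate R = B(k−1)f/C = (k - 2)/(3*k**2 + 2*k + 2) gives s_k = -3**k*(k - 2)*(k - 1)*factorial(k).
Verify: -3**k*(k - 1)*(3*k**2 + 2*k + 2)*factorial(k) matches t_k.
Σ_(k=1)^(10) t_k = s_(11) − s_(1) = -636402723264000 − (0) = -636402723264000.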